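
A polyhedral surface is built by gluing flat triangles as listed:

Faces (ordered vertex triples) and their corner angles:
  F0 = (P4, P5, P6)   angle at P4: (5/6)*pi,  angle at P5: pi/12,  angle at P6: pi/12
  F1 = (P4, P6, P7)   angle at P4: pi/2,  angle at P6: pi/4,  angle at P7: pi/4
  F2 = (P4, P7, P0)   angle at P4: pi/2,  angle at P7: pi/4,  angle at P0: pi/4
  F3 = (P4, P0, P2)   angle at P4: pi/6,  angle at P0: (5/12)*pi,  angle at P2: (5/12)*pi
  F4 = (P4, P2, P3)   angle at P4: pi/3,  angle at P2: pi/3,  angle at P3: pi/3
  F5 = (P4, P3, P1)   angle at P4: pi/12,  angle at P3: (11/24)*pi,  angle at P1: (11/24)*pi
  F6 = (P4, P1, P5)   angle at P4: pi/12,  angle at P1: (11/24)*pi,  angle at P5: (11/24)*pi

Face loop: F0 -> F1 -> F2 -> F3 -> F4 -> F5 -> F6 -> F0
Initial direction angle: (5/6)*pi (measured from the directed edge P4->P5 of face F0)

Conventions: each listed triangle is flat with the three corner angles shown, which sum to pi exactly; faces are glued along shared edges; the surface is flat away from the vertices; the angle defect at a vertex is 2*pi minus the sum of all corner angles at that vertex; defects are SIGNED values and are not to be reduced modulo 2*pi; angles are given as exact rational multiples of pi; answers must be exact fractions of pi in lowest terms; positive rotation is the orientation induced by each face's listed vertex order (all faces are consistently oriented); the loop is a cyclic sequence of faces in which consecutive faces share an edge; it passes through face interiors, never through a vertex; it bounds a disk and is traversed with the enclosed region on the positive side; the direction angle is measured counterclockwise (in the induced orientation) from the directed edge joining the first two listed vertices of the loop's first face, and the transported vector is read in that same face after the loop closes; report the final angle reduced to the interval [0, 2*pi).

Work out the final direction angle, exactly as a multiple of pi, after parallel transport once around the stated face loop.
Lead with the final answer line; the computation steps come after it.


Answer: final direction angle = pi/3

enclosed vertex P4: corner angles sum to (5/2)*pi, defect = 2*pi - (5/2)*pi = -pi/2
adding the enclosed defects to the starting angle (mod 2*pi, induced orientation) gives the holonomy
final angle = (5/6)*pi - pi/2 = pi/3 (mod 2*pi)


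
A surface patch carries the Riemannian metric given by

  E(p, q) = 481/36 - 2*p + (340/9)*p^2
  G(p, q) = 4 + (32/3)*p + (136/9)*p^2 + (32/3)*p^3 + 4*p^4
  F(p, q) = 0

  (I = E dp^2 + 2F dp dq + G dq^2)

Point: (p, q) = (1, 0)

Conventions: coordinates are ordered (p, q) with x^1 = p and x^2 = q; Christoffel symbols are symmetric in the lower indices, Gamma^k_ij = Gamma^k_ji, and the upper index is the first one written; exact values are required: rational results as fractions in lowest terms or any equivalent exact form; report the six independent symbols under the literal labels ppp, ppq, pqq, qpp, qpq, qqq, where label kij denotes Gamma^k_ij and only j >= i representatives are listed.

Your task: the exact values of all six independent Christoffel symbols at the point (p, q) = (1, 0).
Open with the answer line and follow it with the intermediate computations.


Answer: Gamma_ppp = 1324/1769, Gamma_ppq = 0, Gamma_pqq = -1600/1769, Gamma_qpp = 0, Gamma_qpq = 1, Gamma_qqq = 0

E = 1769/36, F = 0, G = 400/9 at the point
E_p = 662/9, E_q = 0, F_p = 0, F_q = 0, G_p = 800/9, G_q = 0
EG - F^2 = 176900/81;  g^inv = (81/176900) * [[400/9, 0], [0, 1769/36]]
first-kind symbols [ij,l] = (1/2)(d_i g_jl + d_j g_il - d_l g_ij): [pp,p] = E_p/2 = 331/9, [pp,q] = F_p - E_q/2 = 0, [pq,p] = E_q/2 = 0, [pq,q] = G_p/2 = 400/9, [qq,p] = F_q - G_p/2 = -400/9, [qq,q] = G_q/2 = 0
Gamma^p_ij = (G*[ij,p] - F*[ij,q])/(EG - F^2), Gamma^q_ij = (E*[ij,q] - F*[ij,p])/(EG - F^2)


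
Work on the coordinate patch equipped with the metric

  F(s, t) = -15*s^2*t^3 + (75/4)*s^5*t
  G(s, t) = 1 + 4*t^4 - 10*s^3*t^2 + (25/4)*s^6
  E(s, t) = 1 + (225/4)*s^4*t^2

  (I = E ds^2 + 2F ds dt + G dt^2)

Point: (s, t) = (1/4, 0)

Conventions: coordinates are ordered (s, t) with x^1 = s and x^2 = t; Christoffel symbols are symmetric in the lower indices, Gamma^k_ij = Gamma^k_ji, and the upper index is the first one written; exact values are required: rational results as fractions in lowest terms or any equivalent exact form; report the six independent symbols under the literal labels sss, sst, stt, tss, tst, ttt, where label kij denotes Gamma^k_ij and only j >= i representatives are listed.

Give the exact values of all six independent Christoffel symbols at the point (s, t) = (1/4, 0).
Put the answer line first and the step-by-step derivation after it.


Answer: Gamma_sss = 0, Gamma_sst = 0, Gamma_stt = 0, Gamma_tss = 0, Gamma_tst = 300/16409, Gamma_ttt = 0

E = 1, F = 0, G = 16409/16384 at the point
E_s = 0, E_t = 0, F_s = 0, F_t = 75/4096, G_s = 75/2048, G_t = 0
EG - F^2 = 16409/16384;  g^inv = (16384/16409) * [[16409/16384, 0], [0, 1]]
first-kind symbols [ij,l] = (1/2)(d_i g_jl + d_j g_il - d_l g_ij): [ss,s] = E_s/2 = 0, [ss,t] = F_s - E_t/2 = 0, [st,s] = E_t/2 = 0, [st,t] = G_s/2 = 75/4096, [tt,s] = F_t - G_s/2 = 0, [tt,t] = G_t/2 = 0
Gamma^s_ij = (G*[ij,s] - F*[ij,t])/(EG - F^2), Gamma^t_ij = (E*[ij,t] - F*[ij,s])/(EG - F^2)


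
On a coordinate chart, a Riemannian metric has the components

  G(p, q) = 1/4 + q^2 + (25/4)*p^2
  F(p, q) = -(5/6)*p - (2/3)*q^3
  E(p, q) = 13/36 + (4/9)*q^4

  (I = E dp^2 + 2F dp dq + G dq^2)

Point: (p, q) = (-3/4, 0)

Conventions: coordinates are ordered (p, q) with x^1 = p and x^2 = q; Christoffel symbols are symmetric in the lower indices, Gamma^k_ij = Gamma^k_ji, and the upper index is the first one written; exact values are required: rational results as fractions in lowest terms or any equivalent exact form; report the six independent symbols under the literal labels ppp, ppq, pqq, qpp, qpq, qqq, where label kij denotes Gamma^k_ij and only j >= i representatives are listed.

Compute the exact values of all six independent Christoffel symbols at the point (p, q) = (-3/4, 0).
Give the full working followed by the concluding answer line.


E = 13/36, F = 5/8, G = 241/64 at the point
E_p = 0, E_q = 0, F_p = -5/6, F_q = 0, G_p = -75/8, G_q = 0
EG - F^2 = 2233/2304;  g^inv = (2304/2233) * [[241/64, -5/8], [-5/8, 13/36]]
first-kind symbols [ij,l] = (1/2)(d_i g_jl + d_j g_il - d_l g_ij): [pp,p] = E_p/2 = 0, [pp,q] = F_p - E_q/2 = -5/6, [pq,p] = E_q/2 = 0, [pq,q] = G_p/2 = -75/16, [qq,p] = F_q - G_p/2 = 75/16, [qq,q] = G_q/2 = 0
Gamma^p_ij = (G*[ij,p] - F*[ij,q])/(EG - F^2), Gamma^q_ij = (E*[ij,q] - F*[ij,p])/(EG - F^2)

Answer: Gamma_ppp = 1200/2233, Gamma_ppq = 6750/2233, Gamma_pqq = 162675/8932, Gamma_qpp = -2080/6699, Gamma_qpq = -3900/2233, Gamma_qqq = -6750/2233


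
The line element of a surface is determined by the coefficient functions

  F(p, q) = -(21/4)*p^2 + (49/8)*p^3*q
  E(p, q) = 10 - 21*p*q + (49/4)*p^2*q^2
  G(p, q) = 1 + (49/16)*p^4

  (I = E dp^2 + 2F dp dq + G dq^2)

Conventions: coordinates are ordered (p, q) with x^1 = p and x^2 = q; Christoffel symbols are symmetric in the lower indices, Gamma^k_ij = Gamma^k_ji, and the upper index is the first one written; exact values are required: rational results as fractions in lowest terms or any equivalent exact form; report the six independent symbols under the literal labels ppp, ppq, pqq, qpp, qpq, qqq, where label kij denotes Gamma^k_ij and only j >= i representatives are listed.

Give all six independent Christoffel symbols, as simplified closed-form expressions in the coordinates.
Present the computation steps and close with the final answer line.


E = 10 - 21*p*q + (49/4)*p^2*q^2; F = -(21/4)*p^2 + (49/8)*p^3*q; G = 1 + (49/16)*p^4
Gamma^k_ij = (1/2) g^{kl} (d_i g_jl + d_j g_il - d_l g_ij), with g^inv = (1/(EG-F^2)) [[G, -F], [-F, E]]
first partials: E_p = -21*q + (49/2)*p*q^2, E_q = -21*p + (49/2)*p^2*q, F_p = -(21/2)*p + (147/8)*p^2*q, F_q = (49/8)*p^3, G_p = (49/4)*p^3, G_q = 0
D = EG - F^2 = 10 - 21*p*q + (49/4)*p^2*q^2 + (49/16)*p^4
expanded: Gamma^p_pp = (G E_p - 2F F_p + F E_q)/(2D), Gamma^p_pq = (G E_q - F G_p)/(2D), Gamma^p_qq = (2G F_q - G G_p - F G_q)/(2D), Gamma^q_pp = (2E F_p - E E_q - F E_p)/(2D), Gamma^q_pq = (E G_p - F E_q)/(2D), Gamma^q_qq = (E G_q - 2F F_q + F G_p)/(2D); substitute and cancel common factors

Answer: Gamma_ppp = (196*p*q^2 - 168*q)/(49*p^4 + 196*p^2*q^2 - 336*p*q + 160), Gamma_ppq = (196*p^2*q - 168*p)/(49*p^4 + 196*p^2*q^2 - 336*p*q + 160), Gamma_pqq = 0, Gamma_qpp = 98*p^2*q/(49*p^4 + 196*p^2*q^2 - 336*p*q + 160), Gamma_qpq = 98*p^3/(49*p^4 + 196*p^2*q^2 - 336*p*q + 160), Gamma_qqq = 0


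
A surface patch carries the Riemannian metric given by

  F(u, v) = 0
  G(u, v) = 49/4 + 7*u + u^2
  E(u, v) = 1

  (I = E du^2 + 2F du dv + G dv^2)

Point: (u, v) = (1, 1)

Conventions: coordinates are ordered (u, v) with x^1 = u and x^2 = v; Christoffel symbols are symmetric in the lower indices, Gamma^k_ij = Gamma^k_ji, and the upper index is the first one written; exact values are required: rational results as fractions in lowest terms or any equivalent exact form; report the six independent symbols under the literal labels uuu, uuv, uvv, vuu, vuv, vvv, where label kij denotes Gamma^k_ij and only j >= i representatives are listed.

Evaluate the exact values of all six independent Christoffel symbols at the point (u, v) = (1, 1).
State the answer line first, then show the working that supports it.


Answer: Gamma_uuu = 0, Gamma_uuv = 0, Gamma_uvv = -9/2, Gamma_vuu = 0, Gamma_vuv = 2/9, Gamma_vvv = 0

E = 1, F = 0, G = 81/4 at the point
E_u = 0, E_v = 0, F_u = 0, F_v = 0, G_u = 9, G_v = 0
EG - F^2 = 81/4;  g^inv = (4/81) * [[81/4, 0], [0, 1]]
first-kind symbols [ij,l] = (1/2)(d_i g_jl + d_j g_il - d_l g_ij): [uu,u] = E_u/2 = 0, [uu,v] = F_u - E_v/2 = 0, [uv,u] = E_v/2 = 0, [uv,v] = G_u/2 = 9/2, [vv,u] = F_v - G_u/2 = -9/2, [vv,v] = G_v/2 = 0
Gamma^u_ij = (G*[ij,u] - F*[ij,v])/(EG - F^2), Gamma^v_ij = (E*[ij,v] - F*[ij,u])/(EG - F^2)


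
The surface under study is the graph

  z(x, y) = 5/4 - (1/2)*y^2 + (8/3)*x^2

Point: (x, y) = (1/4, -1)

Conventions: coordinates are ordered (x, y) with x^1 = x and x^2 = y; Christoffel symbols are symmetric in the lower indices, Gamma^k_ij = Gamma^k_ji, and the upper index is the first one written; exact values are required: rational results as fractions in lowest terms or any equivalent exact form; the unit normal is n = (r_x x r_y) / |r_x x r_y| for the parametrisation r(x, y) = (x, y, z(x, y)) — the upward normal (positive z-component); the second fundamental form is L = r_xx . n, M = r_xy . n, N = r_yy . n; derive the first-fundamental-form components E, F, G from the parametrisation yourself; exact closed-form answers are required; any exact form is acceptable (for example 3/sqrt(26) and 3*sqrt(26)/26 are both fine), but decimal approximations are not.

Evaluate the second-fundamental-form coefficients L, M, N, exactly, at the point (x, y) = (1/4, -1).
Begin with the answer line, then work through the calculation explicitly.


Answer: L = 8*sqrt(34)/17, M = 0, N = -3*sqrt(34)/34

z_x = 4/3, z_y = 1, z_xx = 16/3, z_xy = 0, z_yy = -1
E = 25/9, F = 4/3, G = 2; answer radicand W^2 = 34/9
unnormalised second-form numerators: l = 16/3, m = 0, n = -1; L = l/sqrt(34/9), and similarly M = m/sqrt(W^2), N = n/sqrt(W^2)


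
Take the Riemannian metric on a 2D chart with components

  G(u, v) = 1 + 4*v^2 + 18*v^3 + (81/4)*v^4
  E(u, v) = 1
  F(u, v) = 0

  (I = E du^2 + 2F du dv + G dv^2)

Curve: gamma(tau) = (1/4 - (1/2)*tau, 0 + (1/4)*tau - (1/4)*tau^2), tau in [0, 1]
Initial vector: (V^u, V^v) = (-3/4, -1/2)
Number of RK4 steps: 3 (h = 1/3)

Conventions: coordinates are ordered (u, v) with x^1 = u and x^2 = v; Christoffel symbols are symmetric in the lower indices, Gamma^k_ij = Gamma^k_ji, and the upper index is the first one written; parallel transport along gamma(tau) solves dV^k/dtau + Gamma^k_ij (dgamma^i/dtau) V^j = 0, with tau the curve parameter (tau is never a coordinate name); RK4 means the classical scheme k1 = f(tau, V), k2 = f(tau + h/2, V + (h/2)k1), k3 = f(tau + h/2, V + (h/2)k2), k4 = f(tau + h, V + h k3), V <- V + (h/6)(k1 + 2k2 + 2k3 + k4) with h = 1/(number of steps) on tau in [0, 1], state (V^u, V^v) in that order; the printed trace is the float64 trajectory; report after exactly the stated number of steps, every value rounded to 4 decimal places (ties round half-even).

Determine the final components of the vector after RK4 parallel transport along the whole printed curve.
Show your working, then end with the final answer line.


gamma'(tau) = (-1/2, 1/4 - (1/2)*tau); f(tau, V)^k = -Gamma^k_ij(gamma(tau)) gamma'^i(tau) V^j; h = 1/3; intermediate values shown to 6 dp
curve data and Christoffel symbols at the stage parameters:
  tau = 0.000000: gamma = (0.250000, 0.000000), gamma' = (-0.500000, 0.250000); Gamma_uuu = 0.000000, Gamma_uuv = 0.000000, Gamma_uvv = 0.000000, Gamma_vuu = 0.000000, Gamma_vuv = 0.000000, Gamma_vvv = 0.000000
  tau = 0.166667: gamma = (0.166667, 0.034722), gamma' = (-0.500000, 0.166667); Gamma_uuu = 0.000000, Gamma_uuv = 0.000000, Gamma_uvv = 0.000000, Gamma_vuu = 0.000000, Gamma_vuv = 0.000000, Gamma_vvv = 0.172171
  tau = 0.333333: gamma = (0.083333, 0.055556), gamma' = (-0.500000, 0.083333); Gamma_uuu = 0.000000, Gamma_uuv = 0.000000, Gamma_uvv = 0.000000, Gamma_vuu = 0.000000, Gamma_vuv = 0.000000, Gamma_vvv = 0.307692
  tau = 0.500000: gamma = (0.000000, 0.062500), gamma' = (-0.500000, 0.000000); Gamma_uuu = 0.000000, Gamma_uuv = 0.000000, Gamma_uvv = 0.000000, Gamma_vuu = 0.000000, Gamma_vuv = 0.000000, Gamma_vvv = 0.358077
  tau = 0.666667: gamma = (-0.083333, 0.055556), gamma' = (-0.500000, -0.083333); Gamma_uuu = 0.000000, Gamma_uuv = 0.000000, Gamma_uvv = 0.000000, Gamma_vuu = 0.000000, Gamma_vuv = 0.000000, Gamma_vvv = 0.307692
  tau = 0.833333: gamma = (-0.166667, 0.034722), gamma' = (-0.500000, -0.166667); Gamma_uuu = 0.000000, Gamma_uuv = 0.000000, Gamma_uvv = 0.000000, Gamma_vuu = 0.000000, Gamma_vuv = 0.000000, Gamma_vvv = 0.172171
  tau = 1.000000: gamma = (-0.250000, 0.000000), gamma' = (-0.500000, -0.250000); Gamma_uuu = 0.000000, Gamma_uuv = 0.000000, Gamma_uvv = 0.000000, Gamma_vuu = 0.000000, Gamma_vuv = 0.000000, Gamma_vvv = 0.000000
step 0: V^u = -0.7500, V^v = -0.5000
step 1: k1 = (0.000000, 0.000000), k2 = (0.000000, 0.014348), k3 = (0.000000, 0.014279), k4 = (0.000000, 0.012698); V <- V + (h/6)(k1 + 2k2 + 2k3 + k4): V^u = -0.7500, V^v = -0.4961
step 2: k1 = (0.000000, 0.012721), k2 = (0.000000, 0.000000), k3 = (0.000000, 0.000000), k4 = (0.000000, -0.012721); V <- V + (h/6)(k1 + 2k2 + 2k3 + k4): V^u = -0.7500, V^v = -0.4961
step 3: k1 = (0.000000, -0.012721), k2 = (0.000000, -0.014297), k3 = (0.000000, -0.014304), k4 = (0.000000, 0.000000); V <- V + (h/6)(k1 + 2k2 + 2k3 + k4): V^u = -0.7500, V^v = -0.5000

Answer: V^u = -0.7500, V^v = -0.5000


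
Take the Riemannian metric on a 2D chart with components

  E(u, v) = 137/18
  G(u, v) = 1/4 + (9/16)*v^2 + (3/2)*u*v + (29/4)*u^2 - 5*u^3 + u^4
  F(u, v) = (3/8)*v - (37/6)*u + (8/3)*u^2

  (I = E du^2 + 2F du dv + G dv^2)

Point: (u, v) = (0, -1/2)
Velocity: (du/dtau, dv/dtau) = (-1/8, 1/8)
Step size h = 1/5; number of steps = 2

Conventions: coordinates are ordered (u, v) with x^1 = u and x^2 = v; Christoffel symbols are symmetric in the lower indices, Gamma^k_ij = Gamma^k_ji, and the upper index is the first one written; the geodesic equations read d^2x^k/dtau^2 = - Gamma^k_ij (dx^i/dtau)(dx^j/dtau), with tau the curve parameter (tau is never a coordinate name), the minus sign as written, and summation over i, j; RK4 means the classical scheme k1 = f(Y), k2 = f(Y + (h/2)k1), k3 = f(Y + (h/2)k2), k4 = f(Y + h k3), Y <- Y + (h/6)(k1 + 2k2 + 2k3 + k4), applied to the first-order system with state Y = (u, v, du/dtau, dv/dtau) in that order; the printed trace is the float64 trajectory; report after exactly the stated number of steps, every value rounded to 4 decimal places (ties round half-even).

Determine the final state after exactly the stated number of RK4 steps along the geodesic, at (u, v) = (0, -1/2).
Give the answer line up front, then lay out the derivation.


Answer: u = -0.0500, v = -0.4326, du/dtau = -0.1262, dv/dtau = 0.2094

f(Y) = (du/dtau, dv/dtau, -Gamma^u_ij Y'^i Y'^j, -Gamma^v_ij Y'^i Y'^j) with the Gammas evaluated at the stage position; h = 0.200000; intermediate values shown to 6 dp
step 0: u = 0.0000, v = -0.5000, du/dtau = -0.1250, dv/dtau = 0.1250
step 1:
  k1: at (u, v) = (0.000000, -0.500000), (du/dtau, dv/dtau) = (-0.125000, 0.125000); Gamma_uuu = -0.393559, Gamma_uuv = -0.023933, Gamma_uvv = 0.081770, Gamma_vuu = -15.975575, Gamma_vuv = -0.971488, Gamma_vvv = -0.680750; k1 = (-0.125000, 0.125000, 0.004124, 0.229896)
  k2: at (u, v) = (-0.012500, -0.487500), (du/dtau, dv/dtau) = (-0.124588, 0.147990); Gamma_uuu = -0.219737, Gamma_uuv = -0.016125, Gamma_uvv = 0.099779, Gamma_vuu = -15.880793, Gamma_vuv = -1.165393, Gamma_vvv = -0.693173; k2 = (-0.124588, 0.147990, 0.000631, 0.218710)
  k3: at (u, v) = (-0.012459, -0.485201), (du/dtau, dv/dtau) = (-0.124937, 0.146871); Gamma_uuu = -0.219205, Gamma_uuv = -0.016015, Gamma_uvv = 0.099578, Gamma_vuu = -15.933893, Gamma_vuv = -1.164139, Gamma_vvv = -0.692371; k3 = (-0.124937, 0.146871, 0.000686, 0.220928)
  k4: at (u, v) = (-0.024987, -0.470626), (du/dtau, dv/dtau) = (-0.124863, 0.169186); Gamma_uuu = -0.043247, Gamma_uuv = -0.003699, Gamma_uvv = 0.118138, Gamma_vuu = -15.877826, Gamma_vuv = -1.358052, Gamma_vvv = -0.708155; k4 = (-0.124863, 0.169186, -0.002864, 0.210439)
  Y <- Y + (h/6)(k1 + 2k2 + 2k3 + k4): u = -0.0250, v = -0.4705, du/dtau = -0.1249, dv/dtau = 0.1690
step 2:
  k1: at (u, v) = (-0.024964, -0.470536), (du/dtau, dv/dtau) = (-0.124870, 0.168987); Gamma_uuu = -0.043496, Gamma_uuv = -0.003719, Gamma_uvv = 0.118095, Gamma_vuu = -15.880580, Gamma_vuv = -1.357691, Gamma_vvv = -0.708087; k1 = (-0.124870, 0.168987, -0.002851, 0.210541)
  k2: at (u, v) = (-0.037451, -0.453638), (du/dtau, dv/dtau) = (-0.125155, 0.190041); Gamma_uuu = 0.134652, Gamma_uuv = 0.013163, Gamma_uvv = 0.137211, Gamma_vuu = -15.871402, Gamma_vuv = -1.551565, Gamma_vvv = -0.727258; k2 = (-0.125155, 0.190041, -0.006438, 0.201066)
  k3: at (u, v) = (-0.037479, -0.451532), (du/dtau, dv/dtau) = (-0.125514, 0.189094); Gamma_uuu = 0.137081, Gamma_uuv = 0.013371, Gamma_uvv = 0.137122, Gamma_vuu = -15.918269, Gamma_vuv = -1.552719, Gamma_vvv = -0.726770; k3 = (-0.125514, 0.189094, -0.006428, 0.203055)
  k4: at (u, v) = (-0.050067, -0.432718), (du/dtau, dv/dtau) = (-0.126156, 0.209598); Gamma_uuu = 0.320819, Gamma_uuv = 0.035234, Gamma_uvv = 0.157199, Gamma_vuu = -15.942842, Gamma_vuv = -1.750902, Gamma_vvv = -0.750143; k4 = (-0.126156, 0.209598, -0.010149, 0.194095)
  Y <- Y + (h/6)(k1 + 2k2 + 2k3 + k4): u = -0.0500, v = -0.4326, du/dtau = -0.1262, dv/dtau = 0.2094


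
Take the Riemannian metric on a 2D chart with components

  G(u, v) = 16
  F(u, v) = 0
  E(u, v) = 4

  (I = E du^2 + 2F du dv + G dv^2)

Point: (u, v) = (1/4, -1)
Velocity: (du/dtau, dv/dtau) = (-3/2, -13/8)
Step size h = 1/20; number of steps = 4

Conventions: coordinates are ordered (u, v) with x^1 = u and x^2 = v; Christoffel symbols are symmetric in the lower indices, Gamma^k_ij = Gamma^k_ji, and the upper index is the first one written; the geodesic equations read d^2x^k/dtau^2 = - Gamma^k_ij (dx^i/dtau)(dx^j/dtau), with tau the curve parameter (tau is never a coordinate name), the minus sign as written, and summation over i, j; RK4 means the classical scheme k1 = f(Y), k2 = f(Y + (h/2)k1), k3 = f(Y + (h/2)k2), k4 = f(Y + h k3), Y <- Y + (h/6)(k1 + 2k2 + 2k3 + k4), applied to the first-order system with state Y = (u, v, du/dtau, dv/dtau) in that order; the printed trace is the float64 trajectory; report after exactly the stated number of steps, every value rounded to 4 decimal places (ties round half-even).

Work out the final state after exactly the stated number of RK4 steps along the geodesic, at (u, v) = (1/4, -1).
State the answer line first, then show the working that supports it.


Answer: u = -0.0500, v = -1.3250, du/dtau = -1.5000, dv/dtau = -1.6250

f(Y) = (du/dtau, dv/dtau, -Gamma^u_ij Y'^i Y'^j, -Gamma^v_ij Y'^i Y'^j) with the Gammas evaluated at the stage position; h = 0.050000; intermediate values shown to 6 dp
step 0: u = 0.2500, v = -1.0000, du/dtau = -1.5000, dv/dtau = -1.6250
step 1:
  k1: at (u, v) = (0.250000, -1.000000), (du/dtau, dv/dtau) = (-1.500000, -1.625000); Gamma_uuu = 0.000000, Gamma_uuv = 0.000000, Gamma_uvv = 0.000000, Gamma_vuu = 0.000000, Gamma_vuv = 0.000000, Gamma_vvv = 0.000000; k1 = (-1.500000, -1.625000, 0.000000, 0.000000)
  k2: at (u, v) = (0.212500, -1.040625), (du/dtau, dv/dtau) = (-1.500000, -1.625000); Gamma_uuu = 0.000000, Gamma_uuv = 0.000000, Gamma_uvv = 0.000000, Gamma_vuu = 0.000000, Gamma_vuv = 0.000000, Gamma_vvv = 0.000000; k2 = (-1.500000, -1.625000, 0.000000, 0.000000)
  k3: at (u, v) = (0.212500, -1.040625), (du/dtau, dv/dtau) = (-1.500000, -1.625000); Gamma_uuu = 0.000000, Gamma_uuv = 0.000000, Gamma_uvv = 0.000000, Gamma_vuu = 0.000000, Gamma_vuv = 0.000000, Gamma_vvv = 0.000000; k3 = (-1.500000, -1.625000, 0.000000, 0.000000)
  k4: at (u, v) = (0.175000, -1.081250), (du/dtau, dv/dtau) = (-1.500000, -1.625000); Gamma_uuu = 0.000000, Gamma_uuv = 0.000000, Gamma_uvv = 0.000000, Gamma_vuu = 0.000000, Gamma_vuv = 0.000000, Gamma_vvv = 0.000000; k4 = (-1.500000, -1.625000, 0.000000, 0.000000)
  Y <- Y + (h/6)(k1 + 2k2 + 2k3 + k4): u = 0.1750, v = -1.0813, du/dtau = -1.5000, dv/dtau = -1.6250
step 2:
  k1: at (u, v) = (0.175000, -1.081250), (du/dtau, dv/dtau) = (-1.500000, -1.625000); Gamma_uuu = 0.000000, Gamma_uuv = 0.000000, Gamma_uvv = 0.000000, Gamma_vuu = 0.000000, Gamma_vuv = 0.000000, Gamma_vvv = 0.000000; k1 = (-1.500000, -1.625000, 0.000000, 0.000000)
  k2: at (u, v) = (0.137500, -1.121875), (du/dtau, dv/dtau) = (-1.500000, -1.625000); Gamma_uuu = 0.000000, Gamma_uuv = 0.000000, Gamma_uvv = 0.000000, Gamma_vuu = 0.000000, Gamma_vuv = 0.000000, Gamma_vvv = 0.000000; k2 = (-1.500000, -1.625000, 0.000000, 0.000000)
  k3: at (u, v) = (0.137500, -1.121875), (du/dtau, dv/dtau) = (-1.500000, -1.625000); Gamma_uuu = 0.000000, Gamma_uuv = 0.000000, Gamma_uvv = 0.000000, Gamma_vuu = 0.000000, Gamma_vuv = 0.000000, Gamma_vvv = 0.000000; k3 = (-1.500000, -1.625000, 0.000000, 0.000000)
  k4: at (u, v) = (0.100000, -1.162500), (du/dtau, dv/dtau) = (-1.500000, -1.625000); Gamma_uuu = 0.000000, Gamma_uuv = 0.000000, Gamma_uvv = 0.000000, Gamma_vuu = 0.000000, Gamma_vuv = 0.000000, Gamma_vvv = 0.000000; k4 = (-1.500000, -1.625000, 0.000000, 0.000000)
  Y <- Y + (h/6)(k1 + 2k2 + 2k3 + k4): u = 0.1000, v = -1.1625, du/dtau = -1.5000, dv/dtau = -1.6250
step 3:
  k1: at (u, v) = (0.100000, -1.162500), (du/dtau, dv/dtau) = (-1.500000, -1.625000); Gamma_uuu = 0.000000, Gamma_uuv = 0.000000, Gamma_uvv = 0.000000, Gamma_vuu = 0.000000, Gamma_vuv = 0.000000, Gamma_vvv = 0.000000; k1 = (-1.500000, -1.625000, 0.000000, 0.000000)
  k2: at (u, v) = (0.062500, -1.203125), (du/dtau, dv/dtau) = (-1.500000, -1.625000); Gamma_uuu = 0.000000, Gamma_uuv = 0.000000, Gamma_uvv = 0.000000, Gamma_vuu = 0.000000, Gamma_vuv = 0.000000, Gamma_vvv = 0.000000; k2 = (-1.500000, -1.625000, 0.000000, 0.000000)
  k3: at (u, v) = (0.062500, -1.203125), (du/dtau, dv/dtau) = (-1.500000, -1.625000); Gamma_uuu = 0.000000, Gamma_uuv = 0.000000, Gamma_uvv = 0.000000, Gamma_vuu = 0.000000, Gamma_vuv = 0.000000, Gamma_vvv = 0.000000; k3 = (-1.500000, -1.625000, 0.000000, 0.000000)
  k4: at (u, v) = (0.025000, -1.243750), (du/dtau, dv/dtau) = (-1.500000, -1.625000); Gamma_uuu = 0.000000, Gamma_uuv = 0.000000, Gamma_uvv = 0.000000, Gamma_vuu = 0.000000, Gamma_vuv = 0.000000, Gamma_vvv = 0.000000; k4 = (-1.500000, -1.625000, 0.000000, 0.000000)
  Y <- Y + (h/6)(k1 + 2k2 + 2k3 + k4): u = 0.0250, v = -1.2438, du/dtau = -1.5000, dv/dtau = -1.6250
step 4:
  k1: at (u, v) = (0.025000, -1.243750), (du/dtau, dv/dtau) = (-1.500000, -1.625000); Gamma_uuu = 0.000000, Gamma_uuv = 0.000000, Gamma_uvv = 0.000000, Gamma_vuu = 0.000000, Gamma_vuv = 0.000000, Gamma_vvv = 0.000000; k1 = (-1.500000, -1.625000, 0.000000, 0.000000)
  k2: at (u, v) = (-0.012500, -1.284375), (du/dtau, dv/dtau) = (-1.500000, -1.625000); Gamma_uuu = 0.000000, Gamma_uuv = 0.000000, Gamma_uvv = 0.000000, Gamma_vuu = 0.000000, Gamma_vuv = 0.000000, Gamma_vvv = 0.000000; k2 = (-1.500000, -1.625000, 0.000000, 0.000000)
  k3: at (u, v) = (-0.012500, -1.284375), (du/dtau, dv/dtau) = (-1.500000, -1.625000); Gamma_uuu = 0.000000, Gamma_uuv = 0.000000, Gamma_uvv = 0.000000, Gamma_vuu = 0.000000, Gamma_vuv = 0.000000, Gamma_vvv = 0.000000; k3 = (-1.500000, -1.625000, 0.000000, 0.000000)
  k4: at (u, v) = (-0.050000, -1.325000), (du/dtau, dv/dtau) = (-1.500000, -1.625000); Gamma_uuu = 0.000000, Gamma_uuv = 0.000000, Gamma_uvv = 0.000000, Gamma_vuu = 0.000000, Gamma_vuv = 0.000000, Gamma_vvv = 0.000000; k4 = (-1.500000, -1.625000, 0.000000, 0.000000)
  Y <- Y + (h/6)(k1 + 2k2 + 2k3 + k4): u = -0.0500, v = -1.3250, du/dtau = -1.5000, dv/dtau = -1.6250


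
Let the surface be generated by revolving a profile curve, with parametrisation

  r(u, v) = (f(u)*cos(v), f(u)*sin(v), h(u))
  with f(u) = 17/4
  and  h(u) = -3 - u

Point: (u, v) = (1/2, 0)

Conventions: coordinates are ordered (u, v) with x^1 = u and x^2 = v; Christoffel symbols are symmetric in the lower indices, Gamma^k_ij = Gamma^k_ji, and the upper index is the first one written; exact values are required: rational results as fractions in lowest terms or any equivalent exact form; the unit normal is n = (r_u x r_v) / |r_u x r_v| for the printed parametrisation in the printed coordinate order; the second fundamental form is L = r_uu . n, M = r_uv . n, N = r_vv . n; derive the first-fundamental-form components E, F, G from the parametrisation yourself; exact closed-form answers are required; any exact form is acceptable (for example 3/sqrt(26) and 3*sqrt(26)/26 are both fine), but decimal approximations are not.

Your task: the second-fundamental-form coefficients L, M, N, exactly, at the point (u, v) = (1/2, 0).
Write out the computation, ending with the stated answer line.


f = 17/4, f' = 0, f'' = 0, h' = -1, h'' = 0
E = 1, F = 0, G = 289/16; answer radicand W^2 = 1
unnormalised second-form numerators: l = 0, m = 0, n = -17/4; L = l/sqrt(1), and similarly M = m/sqrt(W^2), N = n/sqrt(W^2)

Answer: L = 0, M = 0, N = -17/4


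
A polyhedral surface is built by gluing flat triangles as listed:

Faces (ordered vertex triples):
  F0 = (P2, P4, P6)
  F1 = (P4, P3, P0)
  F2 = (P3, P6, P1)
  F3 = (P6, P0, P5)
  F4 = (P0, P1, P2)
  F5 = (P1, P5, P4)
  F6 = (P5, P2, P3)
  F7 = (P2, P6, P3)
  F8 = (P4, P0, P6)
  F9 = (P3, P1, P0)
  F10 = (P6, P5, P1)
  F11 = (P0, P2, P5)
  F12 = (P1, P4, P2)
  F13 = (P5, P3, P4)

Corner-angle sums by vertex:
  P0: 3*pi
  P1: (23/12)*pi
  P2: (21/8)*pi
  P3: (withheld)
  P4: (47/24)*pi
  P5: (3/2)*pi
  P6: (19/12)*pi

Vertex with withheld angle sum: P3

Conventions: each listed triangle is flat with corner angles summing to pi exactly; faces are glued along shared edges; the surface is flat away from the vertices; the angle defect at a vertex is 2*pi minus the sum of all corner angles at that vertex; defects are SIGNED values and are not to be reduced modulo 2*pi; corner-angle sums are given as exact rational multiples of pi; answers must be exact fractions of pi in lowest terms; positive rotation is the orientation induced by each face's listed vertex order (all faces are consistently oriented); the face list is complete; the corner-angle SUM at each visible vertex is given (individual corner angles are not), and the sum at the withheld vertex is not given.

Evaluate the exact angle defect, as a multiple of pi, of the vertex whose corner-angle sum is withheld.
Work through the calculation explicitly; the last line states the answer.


V = 7, E = 21, F = 14; chi = V - E + F = 0
Gauss-Bonnet: total defect = 2*pi*chi = 0; visible defects sum to (-7/12)*pi

Answer: defect(P3) = (7/12)*pi


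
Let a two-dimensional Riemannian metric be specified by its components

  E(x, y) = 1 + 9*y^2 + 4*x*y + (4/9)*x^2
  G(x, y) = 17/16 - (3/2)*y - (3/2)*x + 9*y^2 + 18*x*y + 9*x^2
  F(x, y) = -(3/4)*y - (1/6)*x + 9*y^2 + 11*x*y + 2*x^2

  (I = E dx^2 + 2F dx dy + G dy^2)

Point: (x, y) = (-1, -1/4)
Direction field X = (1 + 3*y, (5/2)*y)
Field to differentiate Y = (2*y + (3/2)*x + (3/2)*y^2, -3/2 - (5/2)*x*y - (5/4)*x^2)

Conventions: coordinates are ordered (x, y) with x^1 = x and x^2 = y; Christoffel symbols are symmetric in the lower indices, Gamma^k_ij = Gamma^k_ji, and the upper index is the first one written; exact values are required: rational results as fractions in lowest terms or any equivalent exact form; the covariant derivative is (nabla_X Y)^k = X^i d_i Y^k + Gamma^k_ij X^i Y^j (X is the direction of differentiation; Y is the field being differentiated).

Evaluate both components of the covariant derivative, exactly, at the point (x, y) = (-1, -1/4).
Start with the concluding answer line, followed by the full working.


Answer: (nabla_X Y)^x = -9603/10304, (nabla_X Y)^y = -198433/87584

E = 433/144, F = 17/3, G = 17 at the point
E_x = -17/9, E_y = -17/2, F_x = -83/12, F_y = -65/4, G_x = -24, G_y = -24
EG - F^2 = 2737/144;  g^inv = (144/2737) * [[17, -17/3], [-17/3, 433/144]]
first-kind symbols [ij,l] = (1/2)(d_i g_jl + d_j g_il - d_l g_ij): [xx,x] = E_x/2 = -17/18, [xx,y] = F_x - E_y/2 = -8/3, [xy,x] = E_y/2 = -17/4, [xy,y] = G_x/2 = -12, [yy,x] = F_y - G_x/2 = -17/4, [yy,y] = G_y/2 = -12
Gamma^x_ij = (G*[ij,x] - F*[ij,y])/(EG - F^2), Gamma^y_ij = (E*[ij,y] - F*[ij,x])/(EG - F^2)
Gamma_xxx = -8/161, Gamma_xxy = -36/161, Gamma_xyy = -36/161, Gamma_yxx = -384/2737, Gamma_yxy = -1728/2737, Gamma_yyy = -1728/2737
X = (1/4, -5/8), Y = (-61/32, -27/8) at the point


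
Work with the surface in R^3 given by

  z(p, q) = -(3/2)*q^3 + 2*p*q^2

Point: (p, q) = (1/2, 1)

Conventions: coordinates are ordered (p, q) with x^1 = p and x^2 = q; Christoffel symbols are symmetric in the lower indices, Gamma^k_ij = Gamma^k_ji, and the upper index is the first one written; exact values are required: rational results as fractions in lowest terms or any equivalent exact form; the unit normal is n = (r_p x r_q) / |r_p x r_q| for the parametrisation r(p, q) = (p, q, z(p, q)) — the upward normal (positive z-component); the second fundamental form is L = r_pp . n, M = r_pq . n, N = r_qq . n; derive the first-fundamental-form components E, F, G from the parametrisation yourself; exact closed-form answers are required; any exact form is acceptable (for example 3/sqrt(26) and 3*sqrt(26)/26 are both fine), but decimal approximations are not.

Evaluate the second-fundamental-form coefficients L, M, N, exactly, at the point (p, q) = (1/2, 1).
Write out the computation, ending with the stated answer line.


z_p = 2, z_q = -5/2, z_pp = 0, z_pq = 4, z_qq = -7
E = 5, F = -5, G = 29/4; answer radicand W^2 = 45/4
unnormalised second-form numerators: l = 0, m = 4, n = -7; L = l/sqrt(45/4), and similarly M = m/sqrt(W^2), N = n/sqrt(W^2)

Answer: L = 0, M = 8*sqrt(5)/15, N = -14*sqrt(5)/15


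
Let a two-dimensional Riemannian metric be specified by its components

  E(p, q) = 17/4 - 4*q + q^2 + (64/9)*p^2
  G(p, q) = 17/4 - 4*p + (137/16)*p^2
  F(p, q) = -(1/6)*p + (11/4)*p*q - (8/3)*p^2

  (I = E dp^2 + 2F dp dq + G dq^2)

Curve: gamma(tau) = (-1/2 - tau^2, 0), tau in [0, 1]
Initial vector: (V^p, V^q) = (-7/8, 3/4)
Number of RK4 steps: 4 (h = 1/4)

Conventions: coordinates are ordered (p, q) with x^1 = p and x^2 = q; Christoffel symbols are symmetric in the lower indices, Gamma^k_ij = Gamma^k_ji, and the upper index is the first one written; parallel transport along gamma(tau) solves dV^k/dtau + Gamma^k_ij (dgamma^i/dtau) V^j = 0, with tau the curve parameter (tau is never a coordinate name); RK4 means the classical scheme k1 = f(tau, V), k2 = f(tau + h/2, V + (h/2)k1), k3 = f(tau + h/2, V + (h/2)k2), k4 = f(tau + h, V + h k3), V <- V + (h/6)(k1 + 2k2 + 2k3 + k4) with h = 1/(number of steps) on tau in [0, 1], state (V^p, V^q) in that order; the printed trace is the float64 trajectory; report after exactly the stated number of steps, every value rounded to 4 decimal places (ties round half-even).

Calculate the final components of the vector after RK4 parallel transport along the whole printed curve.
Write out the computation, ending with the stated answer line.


gamma'(tau) = (-2*tau, 0); f(tau, V)^k = -Gamma^k_ij(gamma(tau)) gamma'^i(tau) V^j; h = 1/4; intermediate values shown to 6 dp
curve data and Christoffel symbols at the stage parameters:
  tau = 0.000000: gamma = (-0.500000, 0.000000), gamma' = (0.000000, 0.000000); Gamma_ppp = -0.541604, Gamma_ppq = -0.406981, Gamma_pqq = 0.819453, Gamma_qpp = 0.498659, Gamma_qpq = -0.776897, Gamma_qqq = 0.056970
  tau = 0.125000: gamma = (-0.515625, 0.000000), gamma' = (-0.250000, 0.000000); Gamma_ppp = -0.546999, Gamma_ppq = -0.404458, Gamma_pqq = 0.819806, Gamma_qpp = 0.493949, Gamma_qpq = -0.776229, Gamma_qqq = 0.059469
  tau = 0.250000: gamma = (-0.562500, 0.000000), gamma' = (-0.500000, 0.000000); Gamma_ppp = -0.560090, Gamma_ppq = -0.396826, Gamma_pqq = 0.818387, Gamma_qpp = 0.479222, Gamma_qpq = -0.772489, Gamma_qqq = 0.066650
  tau = 0.375000: gamma = (-0.640625, 0.000000), gamma' = (-0.750000, 0.000000); Gamma_ppp = -0.573011, Gamma_ppq = -0.383930, Gamma_pqq = 0.809115, Gamma_qpp = 0.453595, Gamma_qpq = -0.761583, Gamma_qqq = 0.077384
  tau = 0.500000: gamma = (-0.750000, 0.000000), gamma' = (-1.000000, 0.000000); Gamma_ppp = -0.576848, Gamma_ppq = -0.365696, Gamma_pqq = 0.785757, Gamma_qpp = 0.417702, Gamma_qpq = -0.739633, Gamma_qqq = 0.089539
  tau = 0.625000: gamma = (-0.890625, 0.000000), gamma' = (-1.250000, 0.000000); Gamma_ppp = -0.565851, Gamma_ppq = -0.342451, Gamma_pqq = 0.745579, Gamma_qpp = 0.374574, Gamma_qpq = -0.705234, Gamma_qqq = 0.100408
  tau = 0.750000: gamma = (-1.062500, 0.000000), gamma' = (-1.500000, 0.000000); Gamma_ppp = -0.539530, Gamma_ppq = -0.315217, Gamma_pqq = 0.690763, Gamma_qpp = 0.328705, Gamma_qpq = -0.660057, Gamma_qqq = 0.107736
  tau = 0.875000: gamma = (-1.265625, 0.000000), gamma' = (-1.750000, 0.000000); Gamma_ppp = -0.501620, Gamma_ppq = -0.285672, Gamma_pqq = 0.626913, Gamma_qpp = 0.284284, Gamma_qpq = -0.607822, Gamma_qqq = 0.110544
  tau = 1.000000: gamma = (-1.500000, 0.000000), gamma' = (-2.000000, 0.000000); Gamma_ppp = -0.457454, Gamma_ppq = -0.255713, Gamma_pqq = 0.560316, Gamma_qpp = 0.244039, Gamma_qpq = -0.552728, Gamma_qqq = 0.109156
step 0: V^p = -0.8750, V^q = 0.7500
step 1: k1 = (0.000000, 0.000000), k2 = (0.043820, -0.253594), k3 = (0.046276, -0.246766), k4 = (0.105230, -0.472743); V <- V + (h/6)(k1 + 2k2 + 2k3 + k4): V^p = -0.8631, V^q = 0.6886
step 2: k1 = (0.105081, -0.472780), k2 = (0.184017, -0.648725), k3 = (0.186110, -0.632806), k4 = (0.277075, -0.733392); V <- V + (h/6)(k1 + 2k2 + 2k3 + k4): V^p = -0.8163, V^q = 0.5316
step 3: k1 = (0.276516, -0.734142), k2 = (0.364705, -0.753731), k3 = (0.357956, -0.746411), k4 = (0.425135, -0.699911); V <- V + (h/6)(k1 + 2k2 + 2k3 + k4): V^p = -0.7269, V^q = 0.3468
step 4: k1 = (0.424291, -0.701747), k2 = (0.462010, -0.610808), k3 = (0.452188, -0.620554), k4 = (0.463588, -0.511463); V <- V + (h/6)(k1 + 2k2 + 2k3 + k4): V^p = -0.6137, V^q = 0.1936

Answer: V^p = -0.6137, V^q = 0.1936


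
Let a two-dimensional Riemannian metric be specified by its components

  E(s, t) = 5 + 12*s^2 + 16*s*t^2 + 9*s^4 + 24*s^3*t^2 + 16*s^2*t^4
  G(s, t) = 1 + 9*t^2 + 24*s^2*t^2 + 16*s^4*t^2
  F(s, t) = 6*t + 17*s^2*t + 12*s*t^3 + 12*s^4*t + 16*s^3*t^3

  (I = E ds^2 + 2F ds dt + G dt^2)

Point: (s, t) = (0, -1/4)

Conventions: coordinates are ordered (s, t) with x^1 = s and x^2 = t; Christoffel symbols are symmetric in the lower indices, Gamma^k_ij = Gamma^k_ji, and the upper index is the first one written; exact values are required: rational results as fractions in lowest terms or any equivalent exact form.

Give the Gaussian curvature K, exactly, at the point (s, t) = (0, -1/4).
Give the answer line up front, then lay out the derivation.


Answer: K = 192/7921

E = 5, F = -3/2, G = 25/16, EG - F^2 = 89/16 at the point
E_s = 1, E_t = 0, F_s = -3/16, F_t = 6, G_s = 0, G_t = -9/2
E_tt = 0, F_st = 9/4, G_ss = 3
K follows from Brioschi's formula, (det M1 - det M2)/(EG - F^2)^2.
M1 = [[-E_tt/2 + F_st - G_ss/2, E_s/2, F_s - E_t/2], [F_t - G_s/2, E, F], [G_t/2, F, G]] = [[3/4, 1/2, -3/16], [6, 5, -3/2], [-9/4, -3/2, 25/16]]; det M1 = 3/4
M2 = [[0, E_t/2, G_s/2], [E_t/2, E, F], [G_s/2, F, G]] = [[0, 0, 0], [0, 5, -3/2], [0, -3/2, 25/16]]; det M2 = 0
det M1 - det M2 = 3/4; K = 3/4 / (89/16)^2 = 192/7921


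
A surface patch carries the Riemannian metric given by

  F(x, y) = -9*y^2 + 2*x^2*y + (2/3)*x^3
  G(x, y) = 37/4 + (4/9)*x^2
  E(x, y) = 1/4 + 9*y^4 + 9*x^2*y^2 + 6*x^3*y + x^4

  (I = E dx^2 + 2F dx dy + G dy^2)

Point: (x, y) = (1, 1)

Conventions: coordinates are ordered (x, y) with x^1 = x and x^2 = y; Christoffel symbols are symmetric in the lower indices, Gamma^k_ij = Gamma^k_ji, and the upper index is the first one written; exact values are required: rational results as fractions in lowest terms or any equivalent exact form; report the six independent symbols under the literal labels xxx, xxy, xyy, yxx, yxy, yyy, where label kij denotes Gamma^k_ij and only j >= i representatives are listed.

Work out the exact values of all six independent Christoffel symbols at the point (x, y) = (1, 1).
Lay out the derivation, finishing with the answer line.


E = 101/4, F = -19/3, G = 349/36 at the point
E_x = 40, E_y = 60, F_x = 6, F_y = -16, G_x = 8/9, G_y = 0
EG - F^2 = 29473/144;  g^inv = (144/29473) * [[349/36, 19/3], [19/3, 101/4]]
first-kind symbols [ij,l] = (1/2)(d_i g_jl + d_j g_il - d_l g_ij): [xx,x] = E_x/2 = 20, [xx,y] = F_x - E_y/2 = -24, [xy,x] = E_y/2 = 30, [xy,y] = G_x/2 = 4/9, [yy,x] = F_y - G_x/2 = -148/9, [yy,y] = G_y/2 = 0
Gamma^x_ij = (G*[ij,x] - F*[ij,y])/(EG - F^2), Gamma^y_ij = (E*[ij,y] - F*[ij,x])/(EG - F^2)

Answer: Gamma_xxx = 6032/29473, Gamma_xxy = 126856/88419, Gamma_xyy = -206608/265257, Gamma_yxx = -69024/29473, Gamma_yxy = 28976/29473, Gamma_yyy = -44992/88419


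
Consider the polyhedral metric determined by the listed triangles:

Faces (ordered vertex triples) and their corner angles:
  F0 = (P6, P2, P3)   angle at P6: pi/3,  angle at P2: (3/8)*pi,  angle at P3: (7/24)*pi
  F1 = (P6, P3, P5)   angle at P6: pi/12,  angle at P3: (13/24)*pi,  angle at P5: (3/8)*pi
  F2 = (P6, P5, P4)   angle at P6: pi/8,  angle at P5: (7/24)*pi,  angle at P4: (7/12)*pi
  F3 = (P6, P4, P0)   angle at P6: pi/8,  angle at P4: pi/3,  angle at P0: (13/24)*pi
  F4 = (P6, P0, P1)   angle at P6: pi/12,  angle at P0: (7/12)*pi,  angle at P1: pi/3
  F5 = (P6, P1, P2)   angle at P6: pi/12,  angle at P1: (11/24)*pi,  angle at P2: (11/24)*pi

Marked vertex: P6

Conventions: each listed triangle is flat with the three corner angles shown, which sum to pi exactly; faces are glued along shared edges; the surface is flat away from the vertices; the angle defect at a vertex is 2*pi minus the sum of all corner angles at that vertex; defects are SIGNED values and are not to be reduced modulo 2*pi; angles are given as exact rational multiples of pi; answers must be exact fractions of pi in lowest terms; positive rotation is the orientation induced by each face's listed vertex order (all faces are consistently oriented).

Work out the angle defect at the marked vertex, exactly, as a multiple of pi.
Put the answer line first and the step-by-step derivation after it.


Answer: defect(P6) = (7/6)*pi

Sum of corner angles at P6: (5/6)*pi
defect = 2*pi - (5/6)*pi


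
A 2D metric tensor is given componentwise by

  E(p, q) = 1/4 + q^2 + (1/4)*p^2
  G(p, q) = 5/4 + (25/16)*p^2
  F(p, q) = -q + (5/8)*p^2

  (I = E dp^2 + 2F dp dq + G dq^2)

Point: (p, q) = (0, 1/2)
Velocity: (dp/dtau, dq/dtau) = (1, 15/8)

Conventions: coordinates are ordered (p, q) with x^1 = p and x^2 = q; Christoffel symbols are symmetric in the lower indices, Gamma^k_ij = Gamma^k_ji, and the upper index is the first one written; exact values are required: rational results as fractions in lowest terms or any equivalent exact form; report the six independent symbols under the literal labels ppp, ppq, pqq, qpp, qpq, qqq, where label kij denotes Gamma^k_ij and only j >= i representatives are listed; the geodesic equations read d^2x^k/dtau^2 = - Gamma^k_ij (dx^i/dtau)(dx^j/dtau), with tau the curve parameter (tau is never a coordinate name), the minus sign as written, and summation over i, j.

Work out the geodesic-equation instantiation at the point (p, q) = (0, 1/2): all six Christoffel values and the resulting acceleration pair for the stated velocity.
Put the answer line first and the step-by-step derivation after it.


Answer: Gamma_ppp = -2/3, Gamma_ppq = 5/3, Gamma_pqq = -10/3, Gamma_qpp = -2/3, Gamma_qpq = 2/3, Gamma_qqq = -4/3; accelerations (d^2p/dtau^2, d^2q/dtau^2) = (589/96, 137/48)

E = 1/2, F = -1/2, G = 5/4 at the point
E_p = 0, E_q = 1, F_p = 0, F_q = -1, G_p = 0, G_q = 0
EG - F^2 = 3/8;  g^inv = (8/3) * [[5/4, 1/2], [1/2, 1/2]]
first-kind symbols [ij,l] = (1/2)(d_i g_jl + d_j g_il - d_l g_ij): [pp,p] = E_p/2 = 0, [pp,q] = F_p - E_q/2 = -1/2, [pq,p] = E_q/2 = 1/2, [pq,q] = G_p/2 = 0, [qq,p] = F_q - G_p/2 = -1, [qq,q] = G_q/2 = 0
Gamma^p_ij = (G*[ij,p] - F*[ij,q])/(EG - F^2), Gamma^q_ij = (E*[ij,q] - F*[ij,p])/(EG - F^2)
Gamma_ppp = -2/3, Gamma_ppq = 5/3, Gamma_pqq = -10/3, Gamma_qpp = -2/3, Gamma_qpq = 2/3, Gamma_qqq = -4/3
d^2p/dtau^2 = -(Gamma_ppp*(1)^2 + 2*Gamma_ppq*(1)*(15/8) + Gamma_pqq*(15/8)^2) = 589/96
d^2q/dtau^2 = -(Gamma_qpp*(1)^2 + 2*Gamma_qpq*(1)*(15/8) + Gamma_qqq*(15/8)^2) = 137/48
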